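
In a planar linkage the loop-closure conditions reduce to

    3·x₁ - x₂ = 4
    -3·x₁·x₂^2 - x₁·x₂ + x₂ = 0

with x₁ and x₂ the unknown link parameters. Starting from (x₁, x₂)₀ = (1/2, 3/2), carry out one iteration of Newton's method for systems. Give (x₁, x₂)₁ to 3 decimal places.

(1.160, -0.519)

At (1/2, 3/2): F = (-4.000, -2.625).
Jacobian J = [[3, -1], [-3·x₂^2 - x₂, -6·x₁·x₂ - x₁ + 1]].
At the point, J = [[3.000, -1.000], [-8.250, -4.000]] (det J = -20.250).
Solving J·Δ = −F gives Δ = (0.660, -2.019).
Then the next iterate is (x₁, x₂)₁ = (1.160, -0.519).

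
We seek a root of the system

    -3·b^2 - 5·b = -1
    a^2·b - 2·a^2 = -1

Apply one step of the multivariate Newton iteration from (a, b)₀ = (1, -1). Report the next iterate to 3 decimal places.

(0.167, -4.000)

At (1, -1): F = (3.000, -2.000).
Jacobian J = [[0, -6·b - 5], [2·a·b - 4·a, a^2]].
At the point, J = [[0.000, 1.000], [-6.000, 1.000]] (det J = 6.000).
Solving J·Δ = −F gives Δ = (-0.833, -3.000).
Then the next iterate is (a, b)₁ = (0.167, -4.000).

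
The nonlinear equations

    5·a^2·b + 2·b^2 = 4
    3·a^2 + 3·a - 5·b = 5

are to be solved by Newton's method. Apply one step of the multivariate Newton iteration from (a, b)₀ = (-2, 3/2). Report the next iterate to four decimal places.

(-2.0430, 0.2773)

At (-2, 3/2): F = (30.5000, -6.5000).
Jacobian J = [[10·a·b, 5·a^2 + 4·b], [6·a + 3, -5]].
At the point, J = [[-30.0000, 26.0000], [-9.0000, -5.0000]] (det J = 384.0000).
Solving J·Δ = −F gives Δ = (-0.0430, -1.2227).
Then the next iterate is (a, b)₁ = (-2.0430, 0.2773).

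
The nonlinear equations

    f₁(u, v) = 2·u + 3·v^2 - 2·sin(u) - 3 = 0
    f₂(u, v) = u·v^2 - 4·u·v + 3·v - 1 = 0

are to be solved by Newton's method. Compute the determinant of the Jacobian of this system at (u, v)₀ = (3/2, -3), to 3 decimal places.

J = [[-2·cos(u) + 2, 6·v], [v^2 - 4·v, 2·u·v - 4·u + 3]].
At the point, J = [[1.85853, -18.000], [21.000, -12.000]].
det J = 355.698.

355.698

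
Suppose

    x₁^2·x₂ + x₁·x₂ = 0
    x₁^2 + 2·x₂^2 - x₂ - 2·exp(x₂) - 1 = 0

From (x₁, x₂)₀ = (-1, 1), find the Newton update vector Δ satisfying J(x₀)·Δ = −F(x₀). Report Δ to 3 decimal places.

(0.000, -1.821)

At (-1, 1): F = (0.000, -4.43656).
Jacobian J = [[2·x₁·x₂ + x₂, x₁^2 + x₁], [2·x₁, 4·x₂ - 2·exp(x₂) - 1]].
At the point, J = [[-1.000, 0.000], [-2.000, -2.43656]] (det J = 2.43656).
Solving J·Δ = −F gives Δ = (0.000, -1.821).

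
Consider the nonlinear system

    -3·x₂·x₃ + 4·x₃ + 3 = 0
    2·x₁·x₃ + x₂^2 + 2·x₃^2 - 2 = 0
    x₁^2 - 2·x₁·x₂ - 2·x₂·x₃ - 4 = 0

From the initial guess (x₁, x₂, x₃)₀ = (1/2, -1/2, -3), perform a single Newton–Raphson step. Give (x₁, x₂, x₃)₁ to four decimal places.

At (1/2, -1/2, -3): F = (-13.5000, 13.2500, -6.2500).
Jacobian J = [[0, -3·x₃, -3·x₂ + 4], [2·x₃, 2·x₂, 2·x₁ + 4·x₃], [2·x₁ - 2·x₂, -2·x₁ - 2·x₃, -2·x₂]].
At the point, J = [[0.0000, 9.0000, 5.5000], [-6.0000, -1.0000, -11.0000], [2.0000, 5.0000, 1.0000]] (det J = -298.0000).
Solving J·Δ = −F gives Δ = (0.3372, 0.9279, 0.9362).
Then the next iterate is (x₁, x₂, x₃)₁ = (0.8372, 0.4279, -2.0638).

(0.8372, 0.4279, -2.0638)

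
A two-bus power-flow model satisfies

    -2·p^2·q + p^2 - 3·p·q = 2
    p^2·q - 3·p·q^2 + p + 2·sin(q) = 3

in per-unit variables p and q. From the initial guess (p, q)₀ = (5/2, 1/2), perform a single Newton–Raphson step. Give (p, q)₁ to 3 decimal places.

(1.923, 0.256)

At (5/2, 1/2): F = (-5.750, 1.70885).
Jacobian J = [[-4·p·q + 2·p - 3·q, -2·p^2 - 3·p], [2·p·q - 3·q^2 + 1, p^2 - 6·p·q + 2·cos(q)]].
At the point, J = [[-1.500, -20.000], [2.750, 0.50517]] (det J = 54.24225).
Solving J·Δ = −F gives Δ = (-0.577, -0.244).
Then the next iterate is (p, q)₁ = (1.923, 0.256).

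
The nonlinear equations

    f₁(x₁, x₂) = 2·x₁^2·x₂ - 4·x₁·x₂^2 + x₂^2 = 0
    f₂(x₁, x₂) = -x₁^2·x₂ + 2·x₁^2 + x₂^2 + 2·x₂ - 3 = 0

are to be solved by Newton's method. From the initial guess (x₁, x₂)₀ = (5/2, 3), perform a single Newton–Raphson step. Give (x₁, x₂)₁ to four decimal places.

At (5/2, 3): F = (-43.5000, 5.7500).
Jacobian J = [[4·x₁·x₂ - 4·x₂^2, 2·x₁^2 - 8·x₁·x₂ + 2·x₂], [-2·x₁·x₂ + 4·x₁, -x₁^2 + 2·x₂ + 2]].
At the point, J = [[-6.0000, -41.5000], [-5.0000, 1.7500]] (det J = -218.0000).
Solving J·Δ = −F gives Δ = (0.7454, -1.1560).
Then the next iterate is (x₁, x₂)₁ = (3.2454, 1.8440).

(3.2454, 1.8440)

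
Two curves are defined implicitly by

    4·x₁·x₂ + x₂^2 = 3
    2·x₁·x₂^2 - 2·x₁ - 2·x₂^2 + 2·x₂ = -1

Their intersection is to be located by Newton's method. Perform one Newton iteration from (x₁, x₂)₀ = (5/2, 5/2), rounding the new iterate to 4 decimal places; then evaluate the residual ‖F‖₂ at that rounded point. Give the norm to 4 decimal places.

2858.6691

At (5/2, 5/2): F = (28.2500, 19.7500).
Jacobian J = [[4·x₂, 4·x₁ + 2·x₂], [2·x₂^2 - 2, 4·x₁·x₂ - 4·x₂ + 2]].
At the point, J = [[10.0000, 15.0000], [10.5000, 17.0000]] (det J = 12.5000).
Solving J·Δ = −F gives Δ = (-14.7200, 7.9300).
Then the next iterate is (x₁, x₂)₁ = (-12.2200, 10.4300).
Re-evaluating at (-12.2200, 10.4300): F = (-404.0335, -2829.972756), so ‖F‖₂ = 2858.6691.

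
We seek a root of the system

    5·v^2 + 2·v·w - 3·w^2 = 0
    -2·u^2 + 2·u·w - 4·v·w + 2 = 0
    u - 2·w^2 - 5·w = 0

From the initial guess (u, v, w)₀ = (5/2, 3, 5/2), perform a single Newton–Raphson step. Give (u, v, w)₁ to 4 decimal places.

(2.1706, 1.4301, 0.9780)

At (5/2, 3, 5/2): F = (41.2500, -28.0000, -22.5000).
Jacobian J = [[0, 10·v + 2·w, 2·v - 6·w], [-4·u + 2·w, -4·w, 2·u - 4·v], [1, 0, -4·w - 5]].
At the point, J = [[0.0000, 35.0000, -9.0000], [-5.0000, -10.0000, -7.0000], [1.0000, 0.0000, -15.0000]] (det J = -2960.0000).
Solving J·Δ = −F gives Δ = (-0.3294, -1.5699, -1.5220).
Then the next iterate is (u, v, w)₁ = (2.1706, 1.4301, 0.9780).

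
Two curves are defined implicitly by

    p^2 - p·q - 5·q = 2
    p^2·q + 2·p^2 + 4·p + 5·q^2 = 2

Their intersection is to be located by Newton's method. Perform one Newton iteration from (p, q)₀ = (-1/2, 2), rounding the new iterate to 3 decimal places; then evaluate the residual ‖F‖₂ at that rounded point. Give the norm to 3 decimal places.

At (-1/2, 2): F = (-10.750, 17.000).
Jacobian J = [[2·p - q, -p - 5], [2·p·q + 4·p + 4, p^2 + 10·q]].
At the point, J = [[-3.000, -4.500], [0.000, 20.250]] (det J = -60.750).
Solving J·Δ = −F gives Δ = (-2.324, -0.840).
Then the next iterate is (p, q)₁ = (-2.824, 1.160).
Re-evaluating at (-2.824, 1.160): F = (3.45082, 18.63292), so ‖F‖₂ = 18.950.

18.950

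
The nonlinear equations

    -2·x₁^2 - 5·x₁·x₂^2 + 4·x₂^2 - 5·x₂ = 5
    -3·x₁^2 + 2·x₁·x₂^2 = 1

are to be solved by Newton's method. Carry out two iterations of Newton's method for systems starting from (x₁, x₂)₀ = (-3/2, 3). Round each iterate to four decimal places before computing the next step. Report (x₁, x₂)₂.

(-0.1741, 1.9388)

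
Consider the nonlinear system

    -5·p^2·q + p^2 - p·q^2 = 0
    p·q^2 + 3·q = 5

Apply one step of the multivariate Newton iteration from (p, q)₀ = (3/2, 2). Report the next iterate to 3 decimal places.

(0.950, 1.467)

At (3/2, 2): F = (-26.250, 7.000).
Jacobian J = [[-10·p·q + 2·p - q^2, -5·p^2 - 2·p·q], [q^2, 2·p·q + 3]].
At the point, J = [[-31.000, -17.250], [4.000, 9.000]] (det J = -210.000).
Solving J·Δ = −F gives Δ = (-0.550, -0.533).
Then the next iterate is (p, q)₁ = (0.950, 1.467).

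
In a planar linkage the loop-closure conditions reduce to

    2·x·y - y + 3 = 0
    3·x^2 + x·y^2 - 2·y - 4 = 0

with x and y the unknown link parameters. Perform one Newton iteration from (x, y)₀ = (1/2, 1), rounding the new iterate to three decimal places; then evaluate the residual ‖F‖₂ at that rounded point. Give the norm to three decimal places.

At (1/2, 1): F = (3.000, -4.750).
Jacobian J = [[2·y, 2·x - 1], [6·x + y^2, 2·x·y - 2]].
At the point, J = [[2.000, 0.000], [4.000, -1.000]] (det J = -2.000).
Solving J·Δ = −F gives Δ = (-1.500, -10.750).
Then the next iterate is (x, y)₁ = (-1.000, -9.750).
Re-evaluating at (-1.000, -9.750): F = (32.250, -76.56250), so ‖F‖₂ = 83.078.

83.078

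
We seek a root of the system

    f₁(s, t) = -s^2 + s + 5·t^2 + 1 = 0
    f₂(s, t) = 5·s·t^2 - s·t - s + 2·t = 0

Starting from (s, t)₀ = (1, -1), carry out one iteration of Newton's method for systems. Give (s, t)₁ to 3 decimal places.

(1.407, -0.441)

At (1, -1): F = (6.000, 3.000).
Jacobian J = [[-2·s + 1, 10·t], [5·t^2 - t - 1, 10·s·t - s + 2]].
At the point, J = [[-1.000, -10.000], [5.000, -9.000]] (det J = 59.000).
Solving J·Δ = −F gives Δ = (0.407, 0.559).
Then the next iterate is (s, t)₁ = (1.407, -0.441).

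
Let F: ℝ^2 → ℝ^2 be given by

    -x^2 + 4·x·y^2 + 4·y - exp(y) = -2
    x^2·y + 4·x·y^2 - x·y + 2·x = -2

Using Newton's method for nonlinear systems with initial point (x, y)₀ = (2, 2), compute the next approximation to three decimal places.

At (2, 2): F = (30.61094, 42.000).
Jacobian J = [[-2·x + 4·y^2, 8·x·y - exp(y) + 4], [2·x·y + 4·y^2 - y + 2, x^2 + 8·x·y - x]].
At the point, J = [[12.000, 28.61094], [24.000, 34.000]] (det J = -278.66265).
Solving J·Δ = −F gives Δ = (-0.577, -0.828).
Then the next iterate is (x, y)₁ = (1.423, 1.172).

(1.423, 1.172)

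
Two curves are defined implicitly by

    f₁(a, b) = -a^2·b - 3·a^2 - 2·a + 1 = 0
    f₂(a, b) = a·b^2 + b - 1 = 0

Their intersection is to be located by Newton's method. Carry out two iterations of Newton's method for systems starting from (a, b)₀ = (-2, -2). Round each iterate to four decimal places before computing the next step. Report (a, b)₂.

(-1.1050, -0.0812)

At (-2, -2): F = (1.0000, -11.0000).
Jacobian J = [[-2·a·b - 6·a - 2, -a^2], [b^2, 2·a·b + 1]].
At the point, J = [[2.0000, -4.0000], [4.0000, 9.0000]] (det J = 34.0000).
Solving J·Δ = −F gives Δ = (1.0294, 0.7647).
Then the next iterate is (a, b)₁ = (-0.9706, -1.2353).
Round to (-0.9706, -1.2353) and repeat: F = (1.278739, -3.716403), J = [[1.425636, -0.942064], [1.525966, 3.397964]].
Δ = (-0.1344, 1.1541), so (a, b)₂ = (-1.1050, -0.0812).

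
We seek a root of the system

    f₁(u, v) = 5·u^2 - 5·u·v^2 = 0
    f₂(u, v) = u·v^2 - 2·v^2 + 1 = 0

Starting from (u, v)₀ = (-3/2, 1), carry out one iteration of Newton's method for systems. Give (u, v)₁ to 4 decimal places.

(-0.7500, 0.7500)

At (-3/2, 1): F = (18.7500, -2.5000).
Jacobian J = [[10·u - 5·v^2, -10·u·v], [v^2, 2·u·v - 4·v]].
At the point, J = [[-20.0000, 15.0000], [1.0000, -7.0000]] (det J = 125.0000).
Solving J·Δ = −F gives Δ = (0.7500, -0.2500).
Then the next iterate is (u, v)₁ = (-0.7500, 0.7500).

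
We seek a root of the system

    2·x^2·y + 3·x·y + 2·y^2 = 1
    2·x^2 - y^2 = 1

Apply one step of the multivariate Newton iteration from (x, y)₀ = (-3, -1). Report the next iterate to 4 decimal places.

At (-3, -1): F = (-8.0000, 16.0000).
Jacobian J = [[4·x·y + 3·y, 2·x^2 + 3·x + 4·y], [4·x, -2·y]].
At the point, J = [[9.0000, 5.0000], [-12.0000, 2.0000]] (det J = 78.0000).
Solving J·Δ = −F gives Δ = (1.2308, -0.6154).
Then the next iterate is (x, y)₁ = (-1.7692, -1.6154).

(-1.7692, -1.6154)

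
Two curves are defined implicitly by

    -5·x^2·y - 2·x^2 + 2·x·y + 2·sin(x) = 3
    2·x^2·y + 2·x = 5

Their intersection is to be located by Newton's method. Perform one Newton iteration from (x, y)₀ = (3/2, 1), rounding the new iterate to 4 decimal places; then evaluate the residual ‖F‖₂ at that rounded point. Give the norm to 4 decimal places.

21.5585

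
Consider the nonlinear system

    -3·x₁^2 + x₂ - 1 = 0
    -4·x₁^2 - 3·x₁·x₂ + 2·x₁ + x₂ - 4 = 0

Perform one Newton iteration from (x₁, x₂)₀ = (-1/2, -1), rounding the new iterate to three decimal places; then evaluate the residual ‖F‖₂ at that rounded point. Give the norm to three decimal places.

4.670

At (-1/2, -1): F = (-2.750, -8.500).
Jacobian J = [[-6·x₁, 1], [-8·x₁ - 3·x₂ + 2, -3·x₁ + 1]].
At the point, J = [[3.000, 1.000], [9.000, 2.500]] (det J = -1.500).
Solving J·Δ = −F gives Δ = (1.083, -0.500).
Then the next iterate is (x₁, x₂)₁ = (0.583, -1.500).
Re-evaluating at (0.583, -1.500): F = (-3.51967, -3.07006), so ‖F‖₂ = 4.670.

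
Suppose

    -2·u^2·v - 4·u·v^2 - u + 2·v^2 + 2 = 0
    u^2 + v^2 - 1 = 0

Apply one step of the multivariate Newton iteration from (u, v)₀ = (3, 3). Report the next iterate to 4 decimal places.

(-12.2000, 15.3667)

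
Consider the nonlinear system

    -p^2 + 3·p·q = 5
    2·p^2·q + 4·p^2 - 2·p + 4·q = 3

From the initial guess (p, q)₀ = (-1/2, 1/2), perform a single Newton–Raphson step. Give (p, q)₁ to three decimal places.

At (-1/2, 1/2): F = (-6.000, 1.250).
Jacobian J = [[-2·p + 3·q, 3·p], [4·p·q + 8·p - 2, 2·p^2 + 4]].
At the point, J = [[2.500, -1.500], [-7.000, 4.500]] (det J = 0.750).
Solving J·Δ = −F gives Δ = (33.500, 51.833).
Then the next iterate is (p, q)₁ = (33.000, 52.333).

(33.000, 52.333)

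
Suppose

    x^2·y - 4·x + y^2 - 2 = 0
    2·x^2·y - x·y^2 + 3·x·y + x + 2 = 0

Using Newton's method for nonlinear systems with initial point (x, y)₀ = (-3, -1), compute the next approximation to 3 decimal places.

At (-3, -1): F = (2.000, -7.000).
Jacobian J = [[2·x·y - 4, x^2 + 2·y], [4·x·y - y^2 + 3·y + 1, 2·x^2 - 2·x·y + 3·x]].
At the point, J = [[2.000, 7.000], [9.000, 3.000]] (det J = -57.000).
Solving J·Δ = −F gives Δ = (0.965, -0.561).
Then the next iterate is (x, y)₁ = (-2.035, -1.561).

(-2.035, -1.561)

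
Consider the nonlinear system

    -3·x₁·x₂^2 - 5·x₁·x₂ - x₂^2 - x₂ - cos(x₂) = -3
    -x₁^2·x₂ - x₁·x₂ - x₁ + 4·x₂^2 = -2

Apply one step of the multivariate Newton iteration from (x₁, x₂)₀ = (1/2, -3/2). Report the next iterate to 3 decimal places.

(-3.834, -1.268)

At (1/2, -3/2): F = (2.55426, 11.625).
Jacobian J = [[-3·x₂^2 - 5·x₂, -6·x₁·x₂ - 5·x₁ - 2·x₂ + sin(x₂) - 1], [-2·x₁·x₂ - x₂ - 1, -x₁^2 - x₁ + 8·x₂]].
At the point, J = [[0.750, 3.00251], [2.000, -12.750]] (det J = -15.56751).
Solving J·Δ = −F gives Δ = (-4.334, 0.232).
Then the next iterate is (x₁, x₂)₁ = (-3.834, -1.268).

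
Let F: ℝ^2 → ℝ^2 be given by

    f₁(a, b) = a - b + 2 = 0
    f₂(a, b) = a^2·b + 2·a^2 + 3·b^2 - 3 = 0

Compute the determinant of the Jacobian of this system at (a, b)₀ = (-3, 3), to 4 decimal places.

-3.0000

J = [[1, -1], [2·a·b + 4·a, a^2 + 6·b]].
At the point, J = [[1.0000, -1.0000], [-30.0000, 27.0000]].
det J = -3.0000.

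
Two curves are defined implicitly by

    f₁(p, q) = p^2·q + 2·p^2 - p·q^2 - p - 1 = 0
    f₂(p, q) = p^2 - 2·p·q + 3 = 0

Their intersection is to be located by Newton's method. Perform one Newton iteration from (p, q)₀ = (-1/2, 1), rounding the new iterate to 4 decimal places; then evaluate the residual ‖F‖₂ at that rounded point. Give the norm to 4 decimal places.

637.3644

At (-1/2, 1): F = (0.7500, 4.2500).
Jacobian J = [[2·p·q + 4·p - q^2 - 1, p^2 - 2·p·q], [2·p - 2·q, -2·p]].
At the point, J = [[-5.0000, 1.2500], [-3.0000, 1.0000]] (det J = -1.2500).
Solving J·Δ = −F gives Δ = (-3.6500, -15.2000).
Then the next iterate is (p, q)₁ = (-4.1500, -14.2000).
Re-evaluating at (-4.1500, -14.2000): F = (629.8415, -97.6375), so ‖F‖₂ = 637.3644.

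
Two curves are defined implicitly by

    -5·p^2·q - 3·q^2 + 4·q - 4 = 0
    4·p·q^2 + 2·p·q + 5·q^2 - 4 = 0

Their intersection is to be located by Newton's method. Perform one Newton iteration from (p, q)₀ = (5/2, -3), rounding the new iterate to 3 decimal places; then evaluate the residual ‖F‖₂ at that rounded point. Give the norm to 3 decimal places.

At (5/2, -3): F = (50.750, 116.000).
Jacobian J = [[-10·p·q, -5·p^2 - 6·q + 4], [4·q^2 + 2·q, 8·p·q + 2·p + 10·q]].
At the point, J = [[75.000, -9.250], [30.000, -85.000]] (det J = -6097.500).
Solving J·Δ = −F gives Δ = (-0.531, 1.177).
Then the next iterate is (p, q)₁ = (1.969, -1.823).
Re-evaluating at (1.969, -1.823): F = (14.07651, 31.61221), so ‖F‖₂ = 34.605.

34.605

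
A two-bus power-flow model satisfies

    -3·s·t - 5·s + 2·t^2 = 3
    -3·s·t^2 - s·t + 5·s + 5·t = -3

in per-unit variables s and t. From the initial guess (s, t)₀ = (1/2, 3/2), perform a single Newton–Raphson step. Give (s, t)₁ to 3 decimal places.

At (1/2, 3/2): F = (-3.250, 8.875).
Jacobian J = [[-3·t - 5, -3·s + 4·t], [-3·t^2 - t + 5, -6·s·t - s + 5]].
At the point, J = [[-9.500, 4.500], [-3.250, 0.000]] (det J = 14.625).
Solving J·Δ = −F gives Δ = (2.731, 6.487).
Then the next iterate is (s, t)₁ = (3.231, 7.987).

(3.231, 7.987)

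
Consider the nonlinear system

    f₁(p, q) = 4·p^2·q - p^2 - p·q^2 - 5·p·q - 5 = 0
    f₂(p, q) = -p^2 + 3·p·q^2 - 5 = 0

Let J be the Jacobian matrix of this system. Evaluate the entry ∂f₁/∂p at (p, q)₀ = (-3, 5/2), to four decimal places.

-72.7500

∂f₁/∂p = 8·p·q - 2·p - q^2 - 5·q.
At (-3, 5/2) this is -72.7500.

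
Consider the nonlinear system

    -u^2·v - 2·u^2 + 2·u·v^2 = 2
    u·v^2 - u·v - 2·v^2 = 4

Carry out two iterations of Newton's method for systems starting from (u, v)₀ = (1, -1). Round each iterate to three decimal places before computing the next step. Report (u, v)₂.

(2.626, -1.191)

At (1, -1): F = (-1.000, -4.000).
Jacobian J = [[-2·u·v - 4·u + 2·v^2, -u^2 + 4·u·v], [v^2 - v, 2·u·v - u - 4·v]].
At the point, J = [[0.000, -5.000], [2.000, 1.000]] (det J = 10.000).
Solving J·Δ = −F gives Δ = (2.100, -0.200).
Then the next iterate is (u, v)₁ = (3.100, -1.200).
Round to (3.100, -1.200) and repeat: F = (-0.760, 1.304), J = [[-2.080, -24.490], [2.640, -5.740]].
Δ = (-0.474, 0.009), so (u, v)₂ = (2.626, -1.191).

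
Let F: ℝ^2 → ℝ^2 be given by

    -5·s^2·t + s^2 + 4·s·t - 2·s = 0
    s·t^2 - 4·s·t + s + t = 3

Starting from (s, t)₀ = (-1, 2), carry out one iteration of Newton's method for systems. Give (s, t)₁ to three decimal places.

At (-1, 2): F = (-15.000, 2.000).
Jacobian J = [[-10·s·t + 2·s + 4·t - 2, -5·s^2 + 4·s], [t^2 - 4·t + 1, 2·s·t - 4·s + 1]].
At the point, J = [[24.000, -9.000], [-3.000, 1.000]] (det J = -3.000).
Solving J·Δ = −F gives Δ = (1.000, 1.000).
Then the next iterate is (s, t)₁ = (0.000, 3.000).

(0.000, 3.000)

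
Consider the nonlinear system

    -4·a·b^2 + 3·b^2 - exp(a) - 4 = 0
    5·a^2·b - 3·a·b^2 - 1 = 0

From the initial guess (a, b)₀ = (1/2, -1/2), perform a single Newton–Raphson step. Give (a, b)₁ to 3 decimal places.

(-1.099, -1.663)

At (1/2, -1/2): F = (-5.39872, -2.000).
Jacobian J = [[-4·b^2 - exp(a), -8·a·b + 6·b], [10·a·b - 3·b^2, 5·a^2 - 6·a·b]].
At the point, J = [[-2.64872, -1.000], [-3.250, 2.750]] (det J = -10.53398).
Solving J·Δ = −F gives Δ = (-1.599, -1.163).
Then the next iterate is (a, b)₁ = (-1.099, -1.663).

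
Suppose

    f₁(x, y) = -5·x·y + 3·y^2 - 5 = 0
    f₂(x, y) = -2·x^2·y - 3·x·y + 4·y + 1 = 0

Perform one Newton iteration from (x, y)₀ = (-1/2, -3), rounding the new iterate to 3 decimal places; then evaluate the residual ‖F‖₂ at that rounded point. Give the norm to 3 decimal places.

0.663

At (-1/2, -3): F = (14.500, -14.000).
Jacobian J = [[-5·y, -5·x + 6·y], [-4·x·y - 3·y, -2·x^2 - 3·x + 4]].
At the point, J = [[15.000, -15.500], [3.000, 5.000]] (det J = 121.500).
Solving J·Δ = −F gives Δ = (1.189, 2.086).
Then the next iterate is (x, y)₁ = (0.689, -0.914).
Re-evaluating at (0.689, -0.914): F = (0.65492, 0.10103), so ‖F‖₂ = 0.663.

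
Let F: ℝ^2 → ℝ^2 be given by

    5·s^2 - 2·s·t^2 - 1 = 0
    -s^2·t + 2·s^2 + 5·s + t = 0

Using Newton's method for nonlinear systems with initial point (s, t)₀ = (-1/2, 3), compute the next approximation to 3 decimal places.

(-0.398, 1.850)

At (-1/2, 3): F = (9.250, 0.250).
Jacobian J = [[10·s - 2·t^2, -4·s·t], [-2·s·t + 4·s + 5, -s^2 + 1]].
At the point, J = [[-23.000, 6.000], [6.000, 0.750]] (det J = -53.250).
Solving J·Δ = −F gives Δ = (0.102, -1.150).
Then the next iterate is (s, t)₁ = (-0.398, 1.850).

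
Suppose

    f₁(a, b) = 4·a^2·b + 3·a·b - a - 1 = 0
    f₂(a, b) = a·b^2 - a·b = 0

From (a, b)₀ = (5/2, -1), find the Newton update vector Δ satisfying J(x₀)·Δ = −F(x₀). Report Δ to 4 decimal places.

(-0.9348, 0.4174)

At (5/2, -1): F = (-36.0000, 5.0000).
Jacobian J = [[8·a·b + 3·b - 1, 4·a^2 + 3·a], [b^2 - b, 2·a·b - a]].
At the point, J = [[-24.0000, 32.5000], [2.0000, -7.5000]] (det J = 115.0000).
Solving J·Δ = −F gives Δ = (-0.9348, 0.4174).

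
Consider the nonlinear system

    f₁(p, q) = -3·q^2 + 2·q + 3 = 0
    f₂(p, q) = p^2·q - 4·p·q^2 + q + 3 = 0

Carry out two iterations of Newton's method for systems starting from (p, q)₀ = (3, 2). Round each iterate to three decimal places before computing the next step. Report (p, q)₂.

(0.601, 1.393)

At (3, 2): F = (-5.000, -25.000).
Jacobian J = [[0, -6·q + 2], [2·p·q - 4·q^2, p^2 - 8·p·q + 1]].
At the point, J = [[0.000, -10.000], [-4.000, -38.000]] (det J = -40.000).
Solving J·Δ = −F gives Δ = (-1.500, -0.500).
Then the next iterate is (p, q)₁ = (1.500, 1.500).
Round to (1.500, 1.500) and repeat: F = (-0.750, -5.625), J = [[0.000, -7.000], [-4.500, -14.750]].
Δ = (-0.899, -0.107), so (p, q)₂ = (0.601, 1.393).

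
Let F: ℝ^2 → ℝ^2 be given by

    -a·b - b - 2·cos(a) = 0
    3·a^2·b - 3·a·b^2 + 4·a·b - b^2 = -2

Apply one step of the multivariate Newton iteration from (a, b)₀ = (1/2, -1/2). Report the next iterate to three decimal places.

(4.610, 2.827)

At (1/2, -1/2): F = (-1.00517, 0.000).
Jacobian J = [[-b + 2·sin(a), -a - 1], [6·a·b - 3·b^2 + 4·b, 3·a^2 - 6·a·b + 4·a - 2·b]].
At the point, J = [[1.45885, -1.500], [-4.250, 5.250]] (det J = 1.28397).
Solving J·Δ = −F gives Δ = (4.110, 3.327).
Then the next iterate is (a, b)₁ = (4.610, 2.827).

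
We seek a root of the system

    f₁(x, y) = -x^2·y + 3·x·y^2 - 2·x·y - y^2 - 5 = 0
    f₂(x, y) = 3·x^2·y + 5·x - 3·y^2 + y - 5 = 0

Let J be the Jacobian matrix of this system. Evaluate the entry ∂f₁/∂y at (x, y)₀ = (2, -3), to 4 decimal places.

∂f₁/∂y = -x^2 + 6·x·y - 2·x - 2·y.
At (2, -3) this is -38.0000.

-38.0000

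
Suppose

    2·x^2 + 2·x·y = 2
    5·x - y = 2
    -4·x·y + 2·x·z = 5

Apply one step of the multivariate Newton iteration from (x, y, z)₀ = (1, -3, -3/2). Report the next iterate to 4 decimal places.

At (1, -3, -3/2): F = (-6.0000, 6.0000, 4.0000).
Jacobian J = [[4·x + 2·y, 2·x, 0], [5, -1, 0], [-4·y + 2·z, -4·x, 2·x]].
At the point, J = [[-2.0000, 2.0000, 0.0000], [5.0000, -1.0000, 0.0000], [9.0000, -4.0000, 2.0000]] (det J = -16.0000).
Solving J·Δ = −F gives Δ = (-0.7500, 2.2500, 5.8750).
Then the next iterate is (x, y, z)₁ = (0.2500, -0.7500, 4.3750).

(0.2500, -0.7500, 4.3750)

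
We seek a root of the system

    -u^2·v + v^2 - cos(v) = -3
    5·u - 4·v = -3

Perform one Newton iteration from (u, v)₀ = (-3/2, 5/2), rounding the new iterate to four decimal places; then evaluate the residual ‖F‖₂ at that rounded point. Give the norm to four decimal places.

2.3463

At (-3/2, 5/2): F = (4.426144, -14.5000).
Jacobian J = [[-2·u·v, -u^2 + 2·v + sin(v)], [5, -4]].
At the point, J = [[7.5000, 3.348472], [5.0000, -4.0000]] (det J = -46.742361).
Solving J·Δ = −F gives Δ = (0.6600, -2.8000).
Then the next iterate is (u, v)₁ = (-0.8400, -0.3000).
Re-evaluating at (-0.8400, -0.3000): F = (2.346344, 0.0000), so ‖F‖₂ = 2.3463.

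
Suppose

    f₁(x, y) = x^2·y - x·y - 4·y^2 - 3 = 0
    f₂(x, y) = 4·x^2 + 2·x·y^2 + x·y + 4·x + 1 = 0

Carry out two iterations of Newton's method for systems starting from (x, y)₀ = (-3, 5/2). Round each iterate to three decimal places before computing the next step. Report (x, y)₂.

(-2.397, 1.542)

At (-3, 5/2): F = (2.000, -20.000).
Jacobian J = [[2·x·y - y, x^2 - x - 8·y], [8·x + 2·y^2 + y + 4, 4·x·y + x]].
At the point, J = [[-17.500, -8.000], [-5.000, -33.000]] (det J = 537.500).
Solving J·Δ = −F gives Δ = (0.420, -0.670).
Then the next iterate is (x, y)₁ = (-2.580, 1.830).
Round to (-2.580, 1.830) and repeat: F = (0.50701, -4.69612), J = [[-11.27280, -5.40360], [-8.11220, -21.46560]].
Δ = (0.183, -0.288), so (x, y)₂ = (-2.397, 1.542).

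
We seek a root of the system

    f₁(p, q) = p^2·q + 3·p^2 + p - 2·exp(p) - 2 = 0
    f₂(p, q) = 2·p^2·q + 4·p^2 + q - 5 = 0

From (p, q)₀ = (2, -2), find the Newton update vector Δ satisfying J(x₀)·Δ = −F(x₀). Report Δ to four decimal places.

(-0.7841, 0.7778)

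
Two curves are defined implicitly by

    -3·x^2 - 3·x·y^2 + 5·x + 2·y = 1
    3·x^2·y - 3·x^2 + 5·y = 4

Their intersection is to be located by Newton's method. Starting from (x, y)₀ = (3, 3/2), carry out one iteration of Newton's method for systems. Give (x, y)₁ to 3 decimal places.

(1.666, 1.344)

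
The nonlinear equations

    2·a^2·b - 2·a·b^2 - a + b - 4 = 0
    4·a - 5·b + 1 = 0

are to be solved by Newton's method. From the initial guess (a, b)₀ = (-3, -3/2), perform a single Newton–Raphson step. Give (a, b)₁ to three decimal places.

(-1.744, -1.195)

At (-3, -3/2): F = (-16.000, -3.500).
Jacobian J = [[4·a·b - 2·b^2 - 1, 2·a^2 - 4·a·b + 1], [4, -5]].
At the point, J = [[12.500, 1.000], [4.000, -5.000]] (det J = -66.500).
Solving J·Δ = −F gives Δ = (1.256, 0.305).
Then the next iterate is (a, b)₁ = (-1.744, -1.195).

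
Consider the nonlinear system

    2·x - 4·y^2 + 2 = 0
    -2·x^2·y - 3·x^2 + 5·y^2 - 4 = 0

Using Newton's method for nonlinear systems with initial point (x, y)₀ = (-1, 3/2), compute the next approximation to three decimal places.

(-0.400, 0.850)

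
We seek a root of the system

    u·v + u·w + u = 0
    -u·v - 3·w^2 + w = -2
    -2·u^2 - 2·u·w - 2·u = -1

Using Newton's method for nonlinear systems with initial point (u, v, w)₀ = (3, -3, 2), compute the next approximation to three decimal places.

At (3, -3, 2): F = (0.000, 1.000, -35.000).
Jacobian J = [[v + w + 1, u, u], [-v, -u, -6·w + 1], [-4·u - 2·w - 2, 0, -2·u]].
At the point, J = [[0.000, 3.000, 3.000], [3.000, -3.000, -11.000], [-18.000, 0.000, -6.000]] (det J = 486.000).
Solving J·Δ = −F gives Δ = (-1.765, 0.537, -0.537).
Then the next iterate is (u, v, w)₁ = (1.235, -2.463, 1.463).

(1.235, -2.463, 1.463)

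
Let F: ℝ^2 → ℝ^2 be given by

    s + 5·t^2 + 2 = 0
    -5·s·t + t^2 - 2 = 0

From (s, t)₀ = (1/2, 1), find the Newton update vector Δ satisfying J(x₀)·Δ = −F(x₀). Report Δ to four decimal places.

(-0.6313, -0.6869)

At (1/2, 1): F = (7.5000, -3.5000).
Jacobian J = [[1, 10·t], [-5·t, -5·s + 2·t]].
At the point, J = [[1.0000, 10.0000], [-5.0000, -0.5000]] (det J = 49.5000).
Solving J·Δ = −F gives Δ = (-0.6313, -0.6869).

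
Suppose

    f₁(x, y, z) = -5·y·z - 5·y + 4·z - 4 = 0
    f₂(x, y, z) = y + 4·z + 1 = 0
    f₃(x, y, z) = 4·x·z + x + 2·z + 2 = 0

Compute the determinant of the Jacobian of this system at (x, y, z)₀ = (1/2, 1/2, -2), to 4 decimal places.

-129.5000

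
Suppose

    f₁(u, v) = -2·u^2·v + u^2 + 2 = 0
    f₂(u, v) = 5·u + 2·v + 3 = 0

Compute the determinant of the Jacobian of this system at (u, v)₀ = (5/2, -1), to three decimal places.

J = [[-4·u·v + 2·u, -2·u^2], [5, 2]].
At the point, J = [[15.000, -12.500], [5.000, 2.000]].
det J = 92.500.

92.500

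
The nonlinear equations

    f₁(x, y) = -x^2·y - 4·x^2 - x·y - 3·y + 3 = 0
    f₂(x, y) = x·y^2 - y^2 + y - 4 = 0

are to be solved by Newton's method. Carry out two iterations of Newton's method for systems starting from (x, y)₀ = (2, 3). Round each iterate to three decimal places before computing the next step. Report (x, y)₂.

(0.387, 0.825)

At (2, 3): F = (-40.000, 8.000).
Jacobian J = [[-2·x·y - 8·x - y, -x^2 - x - 3], [y^2, 2·x·y - 2·y + 1]].
At the point, J = [[-31.000, -9.000], [9.000, 7.000]] (det J = -136.000).
Solving J·Δ = −F gives Δ = (-1.529, 0.824).
Then the next iterate is (x, y)₁ = (0.471, 3.824).
Round to (0.471, 3.824) and repeat: F = (-12.00879, -7.91155), J = [[-11.19421, -3.69284], [14.62298, -3.04579]].
Δ = (-0.084, -2.999), so (x, y)₂ = (0.387, 0.825).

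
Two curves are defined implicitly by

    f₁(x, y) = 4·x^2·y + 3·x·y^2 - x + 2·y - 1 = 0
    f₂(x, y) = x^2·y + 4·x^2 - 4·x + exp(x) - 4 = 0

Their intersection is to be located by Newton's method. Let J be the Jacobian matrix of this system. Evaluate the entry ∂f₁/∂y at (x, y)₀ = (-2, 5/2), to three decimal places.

∂f₁/∂y = 4·x^2 + 6·x·y + 2.
At (-2, 5/2) this is -12.000.

-12.000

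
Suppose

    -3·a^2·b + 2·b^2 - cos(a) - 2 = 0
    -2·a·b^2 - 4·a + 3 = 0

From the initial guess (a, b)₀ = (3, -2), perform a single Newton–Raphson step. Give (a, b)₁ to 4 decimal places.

At (3, -2): F = (60.989992, -33.0000).
Jacobian J = [[-6·a·b + sin(a), -3·a^2 + 4·b], [-2·b^2 - 4, -4·a·b]].
At the point, J = [[36.141120, -35.0000], [-12.0000, 24.0000]] (det J = 447.386880).
Solving J·Δ = −F gives Δ = (-0.6901, 1.0299).
Then the next iterate is (a, b)₁ = (2.3099, -0.9701).

(2.3099, -0.9701)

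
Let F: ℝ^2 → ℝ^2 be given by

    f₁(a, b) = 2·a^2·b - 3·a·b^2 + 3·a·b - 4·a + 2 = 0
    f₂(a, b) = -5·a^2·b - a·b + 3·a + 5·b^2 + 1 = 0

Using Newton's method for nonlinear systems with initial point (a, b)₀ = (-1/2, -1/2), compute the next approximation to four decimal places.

(0.2715, -0.1702)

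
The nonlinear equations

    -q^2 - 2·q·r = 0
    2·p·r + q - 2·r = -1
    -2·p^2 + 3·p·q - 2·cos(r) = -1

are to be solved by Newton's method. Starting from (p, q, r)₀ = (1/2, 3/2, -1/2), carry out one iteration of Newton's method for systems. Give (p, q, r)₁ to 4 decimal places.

At (1/2, 3/2, -1/2): F = (-0.7500, 3.0000, 0.994835).
Jacobian J = [[0, -2·q - 2·r, -2·q], [2·r, 1, 2·p - 2], [-4·p + 3·q, 3·p, 2·sin(r)]].
At the point, J = [[0.0000, -2.0000, -3.0000], [-1.0000, 1.0000, -1.0000], [2.5000, 1.5000, -0.958851]] (det J = 18.917702).
Solving J·Δ = −F gives Δ = (0.7762, -1.4843, 0.7395).
Then the next iterate is (p, q, r)₁ = (1.2762, 0.0157, 0.2395).

(1.2762, 0.0157, 0.2395)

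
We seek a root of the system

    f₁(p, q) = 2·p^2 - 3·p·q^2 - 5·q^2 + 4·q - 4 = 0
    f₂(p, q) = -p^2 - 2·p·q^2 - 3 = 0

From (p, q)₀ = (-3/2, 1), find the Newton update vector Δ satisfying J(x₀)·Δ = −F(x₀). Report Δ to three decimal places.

At (-3/2, 1): F = (4.000, -2.250).
Jacobian J = [[4·p - 3·q^2, -6·p·q - 10·q + 4], [-2·p - 2·q^2, -4·p·q]].
At the point, J = [[-9.000, 3.000], [1.000, 6.000]] (det J = -57.000).
Solving J·Δ = −F gives Δ = (0.539, 0.285).

(0.539, 0.285)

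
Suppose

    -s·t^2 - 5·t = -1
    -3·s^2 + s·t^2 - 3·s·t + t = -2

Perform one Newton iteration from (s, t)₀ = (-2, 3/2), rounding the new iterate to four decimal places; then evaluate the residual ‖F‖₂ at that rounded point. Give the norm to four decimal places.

At (-2, 3/2): F = (-2.0000, -4.0000).
Jacobian J = [[-t^2, -2·s·t - 5], [-6·s + t^2 - 3·t, 2·s·t - 3·s + 1]].
At the point, J = [[-2.2500, 1.0000], [9.7500, 1.0000]] (det J = -12.0000).
Solving J·Δ = −F gives Δ = (0.1667, 2.3750).
Then the next iterate is (s, t)₁ = (-1.8333, 3.8750).
Re-evaluating at (-1.8333, 3.8750): F = (9.153145, -10.423999), so ‖F‖₂ = 13.8723.

13.8723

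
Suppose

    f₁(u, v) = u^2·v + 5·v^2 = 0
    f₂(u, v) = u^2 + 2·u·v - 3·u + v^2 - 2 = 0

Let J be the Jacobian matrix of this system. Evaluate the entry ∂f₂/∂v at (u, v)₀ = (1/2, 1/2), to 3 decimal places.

∂f₂/∂v = 2·u + 2·v.
At (1/2, 1/2) this is 2.000.

2.000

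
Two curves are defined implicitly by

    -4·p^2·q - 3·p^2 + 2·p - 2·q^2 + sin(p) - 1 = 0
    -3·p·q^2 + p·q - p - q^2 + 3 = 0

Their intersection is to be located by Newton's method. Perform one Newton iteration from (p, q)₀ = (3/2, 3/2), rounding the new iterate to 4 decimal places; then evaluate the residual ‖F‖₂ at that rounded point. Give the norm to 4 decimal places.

At (3/2, 3/2): F = (-21.752505, -8.6250).
Jacobian J = [[-8·p·q - 6·p + cos(p) + 2, -4·p^2 - 4·q], [-3·q^2 + q - 1, -6·p·q + p - 2·q]].
At the point, J = [[-24.929263, -15.0000], [-6.2500, -15.0000]] (det J = 280.188942).
Solving J·Δ = −F gives Δ = (-0.7028, -0.2822).
Then the next iterate is (p, q)₁ = (0.7972, 1.2178).
Re-evaluating at (0.7972, 1.2178): F = (-6.658638, -1.856238), so ‖F‖₂ = 6.9125.

6.9125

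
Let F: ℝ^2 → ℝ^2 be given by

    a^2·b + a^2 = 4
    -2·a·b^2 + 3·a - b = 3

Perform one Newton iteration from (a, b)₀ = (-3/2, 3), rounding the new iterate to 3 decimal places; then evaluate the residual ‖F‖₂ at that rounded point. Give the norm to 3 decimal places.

At (-3/2, 3): F = (5.000, 16.500).
Jacobian J = [[2·a·b + 2·a, a^2], [-2·b^2 + 3, -4·a·b - 1]].
At the point, J = [[-12.000, 2.250], [-15.000, 17.000]] (det J = -170.250).
Solving J·Δ = −F gives Δ = (0.281, -0.722).
Then the next iterate is (a, b)₁ = (-1.219, 2.278).
Re-evaluating at (-1.219, 2.278): F = (0.87098, 3.71647), so ‖F‖₂ = 3.817.

3.817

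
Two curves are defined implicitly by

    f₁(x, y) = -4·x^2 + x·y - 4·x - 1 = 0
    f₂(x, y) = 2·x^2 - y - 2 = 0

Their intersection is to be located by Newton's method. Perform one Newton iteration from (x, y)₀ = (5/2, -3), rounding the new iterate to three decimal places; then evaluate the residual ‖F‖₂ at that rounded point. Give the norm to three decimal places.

90.303

At (5/2, -3): F = (-43.500, 13.500).
Jacobian J = [[-8·x + y - 4, x], [4·x, -1]].
At the point, J = [[-27.000, 2.500], [10.000, -1.000]] (det J = 2.000).
Solving J·Δ = −F gives Δ = (-4.875, -35.250).
Then the next iterate is (x, y)₁ = (-2.375, -38.250).
Re-evaluating at (-2.375, -38.250): F = (76.78125, 47.53125), so ‖F‖₂ = 90.303.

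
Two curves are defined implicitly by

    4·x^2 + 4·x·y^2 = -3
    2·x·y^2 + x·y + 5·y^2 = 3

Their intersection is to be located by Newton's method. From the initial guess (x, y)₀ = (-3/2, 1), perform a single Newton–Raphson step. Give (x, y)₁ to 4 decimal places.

(-0.5625, 0.8750)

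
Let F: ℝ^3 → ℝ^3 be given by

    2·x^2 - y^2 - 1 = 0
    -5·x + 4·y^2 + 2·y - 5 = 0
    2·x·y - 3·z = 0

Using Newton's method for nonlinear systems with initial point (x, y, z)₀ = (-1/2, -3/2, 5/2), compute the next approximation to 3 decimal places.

(-0.986, -0.907, 0.788)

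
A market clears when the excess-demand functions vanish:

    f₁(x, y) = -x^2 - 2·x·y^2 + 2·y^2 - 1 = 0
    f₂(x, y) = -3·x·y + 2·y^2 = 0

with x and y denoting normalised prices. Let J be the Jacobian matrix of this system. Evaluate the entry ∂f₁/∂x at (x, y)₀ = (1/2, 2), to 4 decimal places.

-9.0000

∂f₁/∂x = -2·x - 2·y^2.
At (1/2, 2) this is -9.0000.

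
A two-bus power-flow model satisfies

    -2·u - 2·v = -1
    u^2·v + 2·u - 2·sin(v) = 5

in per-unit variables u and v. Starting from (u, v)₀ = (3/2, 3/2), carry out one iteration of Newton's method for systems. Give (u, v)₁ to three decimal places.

At (3/2, 3/2): F = (-5.000, -0.61999).
Jacobian J = [[-2, -2], [2·u·v + 2, u^2 - 2·cos(v)]].
At the point, J = [[-2.000, -2.000], [6.500, 2.10853]] (det J = 8.78295).
Solving J·Δ = −F gives Δ = (1.342, -3.842).
Then the next iterate is (u, v)₁ = (2.842, -2.342).

(2.842, -2.342)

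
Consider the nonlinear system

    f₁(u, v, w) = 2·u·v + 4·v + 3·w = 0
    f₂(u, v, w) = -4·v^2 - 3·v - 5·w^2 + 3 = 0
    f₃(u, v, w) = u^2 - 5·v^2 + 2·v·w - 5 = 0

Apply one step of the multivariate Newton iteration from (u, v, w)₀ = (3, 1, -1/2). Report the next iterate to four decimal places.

At (3, 1, -1/2): F = (8.5000, -5.2500, -2.0000).
Jacobian J = [[2·v, 2·u + 4, 3], [0, -8·v - 3, -10·w], [2·u, -10·v + 2·w, 2·v]].
At the point, J = [[2.0000, 10.0000, 3.0000], [0.0000, -11.0000, 5.0000], [6.0000, -11.0000, 2.0000]] (det J = 564.0000).
Solving J·Δ = −F gives Δ = (-0.6964, -0.6179, -0.3094).
Then the next iterate is (u, v, w)₁ = (2.3036, 0.3821, -0.8094).

(2.3036, 0.3821, -0.8094)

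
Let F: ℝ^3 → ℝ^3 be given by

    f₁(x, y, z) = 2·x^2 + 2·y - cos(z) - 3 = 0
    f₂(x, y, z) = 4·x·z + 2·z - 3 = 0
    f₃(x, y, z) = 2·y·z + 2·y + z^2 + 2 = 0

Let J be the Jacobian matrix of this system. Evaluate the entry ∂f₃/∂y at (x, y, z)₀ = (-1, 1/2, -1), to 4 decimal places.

∂f₃/∂y = 2·z + 2.
At (-1, 1/2, -1) this is 0.0000.

0.0000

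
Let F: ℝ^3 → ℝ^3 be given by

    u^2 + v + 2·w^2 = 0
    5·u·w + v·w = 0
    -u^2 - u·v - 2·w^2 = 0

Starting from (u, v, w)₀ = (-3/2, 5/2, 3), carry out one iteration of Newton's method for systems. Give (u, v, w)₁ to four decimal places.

(-0.6808, 0.8192, 1.4490)

At (-3/2, 5/2, 3): F = (22.7500, -15.0000, -16.5000).
Jacobian J = [[2·u, 1, 4·w], [5·w, w, 5·u + v], [-2·u - v, -u, -4·w]].
At the point, J = [[-3.0000, 1.0000, 12.0000], [15.0000, 3.0000, -5.0000], [0.5000, 1.5000, -12.0000]] (det J = 515.0000).
Solving J·Δ = −F gives Δ = (0.8192, -1.6808, -1.5510).
Then the next iterate is (u, v, w)₁ = (-0.6808, 0.8192, 1.4490).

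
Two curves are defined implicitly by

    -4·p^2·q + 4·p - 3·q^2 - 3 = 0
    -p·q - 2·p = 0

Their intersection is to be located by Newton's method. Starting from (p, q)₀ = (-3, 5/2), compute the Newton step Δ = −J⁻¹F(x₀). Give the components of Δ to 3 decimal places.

(8.460, 8.190)

At (-3, 5/2): F = (-123.750, 13.500).
Jacobian J = [[-8·p·q + 4, -4·p^2 - 6·q], [-q - 2, -p]].
At the point, J = [[64.000, -51.000], [-4.500, 3.000]] (det J = -37.500).
Solving J·Δ = −F gives Δ = (8.460, 8.190).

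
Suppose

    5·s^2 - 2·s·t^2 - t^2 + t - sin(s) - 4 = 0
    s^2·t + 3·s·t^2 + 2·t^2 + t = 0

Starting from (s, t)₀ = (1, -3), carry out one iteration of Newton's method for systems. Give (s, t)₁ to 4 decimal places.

(1.5915, -1.1635)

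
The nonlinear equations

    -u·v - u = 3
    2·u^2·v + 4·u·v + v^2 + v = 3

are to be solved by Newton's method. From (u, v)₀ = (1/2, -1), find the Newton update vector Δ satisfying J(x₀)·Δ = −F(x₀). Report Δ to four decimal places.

(-2.4167, -6.0000)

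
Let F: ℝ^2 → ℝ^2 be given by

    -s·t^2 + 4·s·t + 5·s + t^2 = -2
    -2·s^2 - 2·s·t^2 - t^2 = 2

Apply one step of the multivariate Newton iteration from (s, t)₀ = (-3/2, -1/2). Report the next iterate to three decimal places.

At (-3/2, -1/2): F = (-1.875, -6.000).
Jacobian J = [[-t^2 + 4·t + 5, -2·s·t + 4·s + 2·t], [-4·s - 2·t^2, -4·s·t - 2·t]].
At the point, J = [[2.750, -8.500], [5.500, -2.000]] (det J = 41.250).
Solving J·Δ = −F gives Δ = (1.145, 0.150).
Then the next iterate is (s, t)₁ = (-0.355, -0.350).

(-0.355, -0.350)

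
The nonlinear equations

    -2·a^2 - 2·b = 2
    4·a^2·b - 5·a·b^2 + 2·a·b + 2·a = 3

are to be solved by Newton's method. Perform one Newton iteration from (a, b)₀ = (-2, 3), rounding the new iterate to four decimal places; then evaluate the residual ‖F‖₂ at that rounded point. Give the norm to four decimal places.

At (-2, 3): F = (-16.0000, 119.0000).
Jacobian J = [[-4·a, -2], [8·a·b - 5·b^2 + 2·b + 2, 4·a^2 - 10·a·b + 2·a]].
At the point, J = [[8.0000, -2.0000], [-85.0000, 72.0000]] (det J = 406.0000).
Solving J·Δ = −F gives Δ = (2.2512, 1.0049).
Then the next iterate is (a, b)₁ = (0.2512, 4.0049).
Re-evaluating at (0.2512, 4.0049): F = (-10.136003, -19.619944), so ‖F‖₂ = 22.0835.

22.0835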